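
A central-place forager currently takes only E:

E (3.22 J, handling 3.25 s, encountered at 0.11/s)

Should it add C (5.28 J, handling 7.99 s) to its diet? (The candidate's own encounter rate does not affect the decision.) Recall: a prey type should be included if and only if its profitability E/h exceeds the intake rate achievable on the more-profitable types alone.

Intake rate on the current diet: R = (0.11×3.22) / (1 + 0.11×3.25) = 0.3542/1.357 = 0.2609 J/s.
Profitability of C: 5.28/7.99 = 0.6608 J/s.
Since 0.6608 > R, including C increases the long-run rate.

Yes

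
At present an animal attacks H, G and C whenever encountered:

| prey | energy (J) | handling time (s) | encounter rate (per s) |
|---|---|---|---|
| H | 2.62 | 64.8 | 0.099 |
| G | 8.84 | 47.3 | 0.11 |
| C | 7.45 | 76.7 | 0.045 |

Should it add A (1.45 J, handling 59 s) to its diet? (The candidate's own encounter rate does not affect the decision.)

Intake rate on the current diet: R = (0.099×2.62 + 0.11×8.84 + 0.045×7.45) / (1 + 0.099×64.8 + 0.11×47.3 + 0.045×76.7) = 1.567/16.07 = 0.09751 J/s.
Profitability of A: 1.45/59 = 0.02458 J/s.
Since 0.02458 < R, time spent handling A is better spent searching.

No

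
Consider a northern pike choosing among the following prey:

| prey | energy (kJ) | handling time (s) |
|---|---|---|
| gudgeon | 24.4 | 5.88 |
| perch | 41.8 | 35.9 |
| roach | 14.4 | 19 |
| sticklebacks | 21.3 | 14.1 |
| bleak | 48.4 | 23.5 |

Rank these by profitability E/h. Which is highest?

In descending order of E/h:
gudgeon: 24.4/5.88 = 4.15 kJ/s
bleak: 48.4/23.5 = 2.06 kJ/s
sticklebacks: 21.3/14.1 = 1.51 kJ/s
perch: 41.8/35.9 = 1.16 kJ/s
roach: 14.4/19 = 0.758 kJ/s

gudgeon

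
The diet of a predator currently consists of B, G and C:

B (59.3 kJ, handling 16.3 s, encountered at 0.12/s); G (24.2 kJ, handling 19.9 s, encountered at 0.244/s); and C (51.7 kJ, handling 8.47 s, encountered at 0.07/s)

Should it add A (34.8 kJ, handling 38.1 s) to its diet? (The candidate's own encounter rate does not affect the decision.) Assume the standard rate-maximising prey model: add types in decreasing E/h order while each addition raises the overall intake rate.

No

On B, G and C alone, R = ΣλE/(1+Σλh) = 16.64/8.404 = 1.98 kJ/s.
Profitability of A: 34.8/38.1 = 0.9134 kJ/s.
Since 0.9134 < R, time spent handling A is better spent searching.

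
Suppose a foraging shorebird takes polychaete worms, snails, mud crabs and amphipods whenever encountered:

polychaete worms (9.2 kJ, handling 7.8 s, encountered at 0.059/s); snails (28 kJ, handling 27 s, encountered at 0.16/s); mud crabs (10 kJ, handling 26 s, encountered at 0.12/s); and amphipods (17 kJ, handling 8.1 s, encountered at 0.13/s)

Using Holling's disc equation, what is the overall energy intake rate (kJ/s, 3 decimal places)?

0.847 kJ/s

Energy encountered per unit search time: 0.059×9.2 + 0.16×28 + 0.12×10 + 0.13×17 = 8.433 kJ/s.
Handling time per unit search time: 0.059×7.8 + 0.16×27 + 0.12×26 + 0.13×8.1 = 8.953.
Rate = 8.433/(1 + 8.953) = 0.8472 kJ/s.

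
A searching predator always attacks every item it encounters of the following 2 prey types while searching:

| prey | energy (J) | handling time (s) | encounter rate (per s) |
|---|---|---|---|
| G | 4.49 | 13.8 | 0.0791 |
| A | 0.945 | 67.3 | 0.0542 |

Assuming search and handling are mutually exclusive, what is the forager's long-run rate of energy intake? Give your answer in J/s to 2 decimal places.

0.07 J/s

R = Σλ_iE_i / (1 + Σλ_ih_i)
Numerator: 0.0791×4.49 + 0.0542×0.945 = 0.4064
Denominator: 1 + 0.0791×13.8 + 0.0542×67.3 = 5.739
R = 0.4064/5.739 = 0.07081 J/s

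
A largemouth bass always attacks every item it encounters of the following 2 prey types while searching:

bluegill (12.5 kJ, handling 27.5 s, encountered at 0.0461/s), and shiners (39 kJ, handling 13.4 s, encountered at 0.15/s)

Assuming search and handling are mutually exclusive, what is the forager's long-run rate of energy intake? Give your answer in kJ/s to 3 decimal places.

1.502 kJ/s

R = (0.0461×12.5 + 0.15×39) / (1 + 0.0461×27.5 + 0.15×13.4) = 6.426/4.278 = 1.502 kJ/s.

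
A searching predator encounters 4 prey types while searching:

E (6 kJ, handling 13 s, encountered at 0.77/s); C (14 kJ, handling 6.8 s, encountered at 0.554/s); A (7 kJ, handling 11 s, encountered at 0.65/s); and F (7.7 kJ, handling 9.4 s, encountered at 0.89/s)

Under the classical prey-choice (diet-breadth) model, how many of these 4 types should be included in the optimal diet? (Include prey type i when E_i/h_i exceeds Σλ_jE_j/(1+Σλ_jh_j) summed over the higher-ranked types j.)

E/h in descending order: C 2.06, F 0.819, A 0.636, E 0.462 kJ/s. The optimal diet is the largest prefix of this list for which every included type satisfies E_i/h_i > R on the types above it.
Rate on top 1: 1.627. F: 0.819 < 1.627 → exclude; stop.
Optimal diet: C — 1 of 4 types.

1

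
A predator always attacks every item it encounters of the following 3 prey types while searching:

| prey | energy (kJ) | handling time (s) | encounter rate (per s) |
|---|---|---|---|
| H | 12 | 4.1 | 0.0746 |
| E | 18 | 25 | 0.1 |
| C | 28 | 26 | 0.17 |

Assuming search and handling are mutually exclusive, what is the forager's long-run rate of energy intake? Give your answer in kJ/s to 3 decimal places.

0.906 kJ/s

R = Σλ_iE_i / (1 + Σλ_ih_i)
Numerator: 0.0746×12 + 0.1×18 + 0.17×28 = 7.455
Denominator: 1 + 0.0746×4.1 + 0.1×25 + 0.17×26 = 8.226
R = 7.455/8.226 = 0.9063 kJ/s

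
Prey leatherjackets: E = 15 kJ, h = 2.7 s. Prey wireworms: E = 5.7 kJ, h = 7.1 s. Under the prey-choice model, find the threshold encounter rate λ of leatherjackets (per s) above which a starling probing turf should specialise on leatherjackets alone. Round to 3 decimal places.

0.063 per s

At the threshold, the rate on leatherjackets alone equals the profitability of wireworms: λ·15/(1 + λ·2.7) = 5.7/7.1 = 0.8028.
Rearranging, λ(15 − 0.8028×2.7) = 0.8028, so λ = 0.8028/12.83 = 0.06256 per s.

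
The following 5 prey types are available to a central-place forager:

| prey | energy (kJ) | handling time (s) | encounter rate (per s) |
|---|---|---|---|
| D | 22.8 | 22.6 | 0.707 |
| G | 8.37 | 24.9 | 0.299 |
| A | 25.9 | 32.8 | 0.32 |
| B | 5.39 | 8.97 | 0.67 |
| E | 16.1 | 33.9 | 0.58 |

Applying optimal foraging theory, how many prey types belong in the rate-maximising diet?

1

Profitabilities (E/h, kJ/s): D 1.01, A 0.79, B 0.601, E 0.475, G 0.336. Add prey in this order while the next type's profitability exceeds the intake rate on those already taken.
Rate on top 1: 0.9494. A: 0.79 < 0.9494 → exclude; stop.
Optimal diet: D — 1 of 5 types.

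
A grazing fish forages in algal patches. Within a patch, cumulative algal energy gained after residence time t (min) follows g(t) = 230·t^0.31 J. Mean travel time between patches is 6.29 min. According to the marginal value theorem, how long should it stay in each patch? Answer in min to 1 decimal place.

Optimal t* satisfies g'(t*) = g(t*)/(T + t*).
g'(t) = 0.31·230·t^-0.69. Setting 0.31·230·t^-0.69 = 230·t^0.31/(6.29+t) gives 0.31(6.29+t) = t, so 0.69·t = 0.31×6.29.
t* = 0.31×6.29/0.69 = 2.826 min.

2.8 min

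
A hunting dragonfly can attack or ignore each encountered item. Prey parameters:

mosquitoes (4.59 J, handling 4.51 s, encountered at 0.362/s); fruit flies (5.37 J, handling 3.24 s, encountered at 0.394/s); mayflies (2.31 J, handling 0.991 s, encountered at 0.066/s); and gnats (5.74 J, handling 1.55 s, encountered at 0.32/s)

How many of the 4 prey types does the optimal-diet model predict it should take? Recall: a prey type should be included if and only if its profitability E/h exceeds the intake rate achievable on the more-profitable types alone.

3

E/h in descending order: gnats 3.7, mayflies 2.33, fruit flies 1.66, mosquitoes 1.02 J/s. The optimal diet is the largest prefix of this list for which every included type satisfies E_i/h_i > R on the types above it.
Rate on top 1: 1.228. mayflies: 2.33 > 1.228 → include.
Rate on top 2: 1.274. fruit flies: 1.66 > 1.274 → include.
Rate on top 3: 1.446. mosquitoes: 1.02 < 1.446 → exclude; stop.
Optimal diet: gnats, mayflies, fruit flies — 3 of 4 types.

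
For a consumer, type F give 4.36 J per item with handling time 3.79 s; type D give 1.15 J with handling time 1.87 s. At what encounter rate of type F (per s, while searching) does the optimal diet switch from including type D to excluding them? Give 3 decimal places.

0.303 per s

Drop type D once their profitability E₂/h₂ falls below the rate achievable on type F alone: E₂/h₂ = λE₁/(1 + λh₁).
Solve for λ: λE₁h₂ = E₂(1 + λh₁) → λ(E₁h₂ − E₂h₁) = E₂ → λ = E₂/(E₁h₂ − E₂h₁).
λ = 1.15/(4.36×1.87 − 1.15×3.79) = 1.15/3.795 = 0.3031 per s.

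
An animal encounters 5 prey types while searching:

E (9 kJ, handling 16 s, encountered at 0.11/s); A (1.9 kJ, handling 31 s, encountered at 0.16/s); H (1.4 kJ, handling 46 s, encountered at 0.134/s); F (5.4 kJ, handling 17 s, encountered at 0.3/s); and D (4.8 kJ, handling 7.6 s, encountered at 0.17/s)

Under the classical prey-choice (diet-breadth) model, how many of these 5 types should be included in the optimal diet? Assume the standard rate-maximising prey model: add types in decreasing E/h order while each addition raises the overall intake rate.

Rank by E/h (kJ/s): D 0.632, E 0.562, F 0.318, A 0.0613, H 0.0304. Include each in turn until the next type's E/h falls below the running intake rate.
Rate on top 1: 0.356. E: 0.562 > 0.356 → include.
Rate on top 2: 0.4457. F: 0.318 < 0.4457 → exclude; stop.
Optimal diet: D, E — 2 of 5 types.

2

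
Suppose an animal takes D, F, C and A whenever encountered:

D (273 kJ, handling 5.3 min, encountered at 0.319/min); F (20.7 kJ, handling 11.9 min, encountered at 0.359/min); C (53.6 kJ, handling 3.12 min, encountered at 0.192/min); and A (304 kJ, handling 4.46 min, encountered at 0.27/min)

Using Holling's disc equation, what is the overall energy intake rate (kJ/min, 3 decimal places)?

21.320 kJ/min

Energy encountered per unit search time: 0.319×273 + 0.359×20.7 + 0.192×53.6 + 0.27×304 = 186.9 kJ/min.
Handling time per unit search time: 0.319×5.3 + 0.359×11.9 + 0.192×3.12 + 0.27×4.46 = 7.766.
Rate = 186.9/(1 + 7.766) = 21.32 kJ/min.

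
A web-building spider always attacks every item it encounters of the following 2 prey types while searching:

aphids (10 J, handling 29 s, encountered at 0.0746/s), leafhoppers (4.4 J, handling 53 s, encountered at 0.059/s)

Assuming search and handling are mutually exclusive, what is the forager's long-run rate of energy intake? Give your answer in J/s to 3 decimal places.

0.160 J/s

R = (0.0746×10 + 0.059×4.4) / (1 + 0.0746×29 + 0.059×53) = 1.006/6.29 = 0.1599 J/s.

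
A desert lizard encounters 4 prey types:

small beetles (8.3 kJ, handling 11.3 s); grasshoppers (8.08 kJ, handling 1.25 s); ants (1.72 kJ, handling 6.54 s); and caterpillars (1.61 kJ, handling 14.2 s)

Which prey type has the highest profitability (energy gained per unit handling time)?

grasshoppers

Profitability E/h (kJ/s): small beetles = 8.3/11.3 = 0.735, grasshoppers = 8.08/1.25 = 6.46, ants = 1.72/6.54 = 0.263, caterpillars = 1.61/14.2 = 0.113.
Ranked: grasshoppers > small beetles > ants > caterpillars.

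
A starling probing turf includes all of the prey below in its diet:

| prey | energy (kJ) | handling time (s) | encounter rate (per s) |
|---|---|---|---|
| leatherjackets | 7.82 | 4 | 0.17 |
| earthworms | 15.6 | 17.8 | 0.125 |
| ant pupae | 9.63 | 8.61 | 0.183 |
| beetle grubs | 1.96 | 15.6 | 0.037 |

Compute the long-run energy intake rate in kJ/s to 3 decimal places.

Energy encountered per unit search time: 0.17×7.82 + 0.125×15.6 + 0.183×9.63 + 0.037×1.96 = 5.114 kJ/s.
Handling time per unit search time: 0.17×4 + 0.125×17.8 + 0.183×8.61 + 0.037×15.6 = 5.058.
Rate = 5.114/(1 + 5.058) = 0.8442 kJ/s.

0.844 kJ/s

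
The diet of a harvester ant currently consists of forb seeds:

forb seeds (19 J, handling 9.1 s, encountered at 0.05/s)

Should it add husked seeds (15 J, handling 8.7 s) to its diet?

Intake rate on the current diet: R = (0.05×19) / (1 + 0.05×9.1) = 0.95/1.455 = 0.6529 J/s.
husked seeds: E/h = 15/8.7 = 1.724 J/s.
Since 1.724 > R, including husked seeds increases the long-run rate.

Yes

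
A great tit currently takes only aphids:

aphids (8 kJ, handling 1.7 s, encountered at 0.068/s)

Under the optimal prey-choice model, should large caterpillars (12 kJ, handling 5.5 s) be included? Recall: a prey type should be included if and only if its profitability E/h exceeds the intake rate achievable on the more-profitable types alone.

On aphids alone, R = ΣλE/(1+Σλh) = 0.544/1.116 = 0.4876 kJ/s.
large caterpillars: E/h = 12/5.5 = 2.182 kJ/s.
2.182 > 0.4876, so adding large caterpillars raises the average — include it.

Yes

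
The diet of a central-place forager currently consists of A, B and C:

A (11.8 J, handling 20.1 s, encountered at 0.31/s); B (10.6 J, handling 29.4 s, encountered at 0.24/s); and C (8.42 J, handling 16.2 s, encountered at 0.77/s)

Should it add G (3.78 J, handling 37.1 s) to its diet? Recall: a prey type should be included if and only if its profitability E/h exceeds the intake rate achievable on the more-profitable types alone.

Intake rate on the current diet: R = (0.31×11.8 + 0.24×10.6 + 0.77×8.42) / (1 + 0.31×20.1 + 0.24×29.4 + 0.77×16.2) = 12.69/26.76 = 0.474 J/s.
G: E/h = 3.78/37.1 = 0.1019 J/s.
Since 0.1019 < R, time spent handling G is better spent searching.

No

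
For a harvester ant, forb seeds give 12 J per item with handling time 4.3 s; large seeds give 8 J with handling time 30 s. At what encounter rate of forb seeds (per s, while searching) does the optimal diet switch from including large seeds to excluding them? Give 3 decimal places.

The zero-one rule: include large seeds iff E₂/h₂ > λE₁/(1+λh₁). Equality gives the switch point.
λE₁h₂ = E₂ + λE₂h₁ ⇒ λ = E₂/(E₁h₂ − E₂h₁) = 8/(360 − 34.4) = 0.02457 per s.

0.025 per s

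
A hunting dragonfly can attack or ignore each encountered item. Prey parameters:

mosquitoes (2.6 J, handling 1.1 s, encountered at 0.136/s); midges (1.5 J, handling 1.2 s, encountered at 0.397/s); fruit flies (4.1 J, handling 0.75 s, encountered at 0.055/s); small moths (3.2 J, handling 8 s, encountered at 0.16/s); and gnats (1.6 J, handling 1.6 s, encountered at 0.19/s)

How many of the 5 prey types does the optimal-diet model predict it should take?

4

Profitabilities (E/h, J/s): fruit flies 5.47, mosquitoes 2.36, midges 1.25, gnats 1, small moths 0.4. Add prey in this order while the next type's profitability exceeds the intake rate on those already taken.
Rate on top 1: 0.2166. mosquitoes: 2.36 > 0.2166 → include.
Rate on top 2: 0.4863. midges: 1.25 > 0.4863 → include.
Rate on top 3: 0.7045. gnats: 1 > 0.7045 → include.
Rate on top 4: 0.7501. small moths: 0.4 < 0.7501 → exclude; stop.
Optimal diet: fruit flies, mosquitoes, midges, gnats — 4 of 5 types.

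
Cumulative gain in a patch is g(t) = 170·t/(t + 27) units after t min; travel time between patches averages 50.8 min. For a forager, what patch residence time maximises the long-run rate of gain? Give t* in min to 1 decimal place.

By the marginal value theorem, leave when the instantaneous gain rate g'(t) equals the habitat-wide average g(t)/(T + t).
g'(t) = 170·27/(t + 27)². Setting 170·27/(t+27)² = 170t/[(t+27)(50.8+t)] gives 27(50.8+t) = t(t+27), so t² = 27×50.8 = 1372.
t* = √1372 = 37.04 min.

37.0 min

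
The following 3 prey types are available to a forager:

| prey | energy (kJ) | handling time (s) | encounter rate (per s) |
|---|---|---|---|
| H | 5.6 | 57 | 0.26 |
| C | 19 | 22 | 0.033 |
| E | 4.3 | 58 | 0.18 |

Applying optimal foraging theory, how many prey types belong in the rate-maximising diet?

1

Profitabilities (E/h, kJ/s): C 0.864, H 0.0982, E 0.0741. Add prey in this order while the next type's profitability exceeds the intake rate on those already taken.
Rate on top 1: 0.3633. H: 0.0982 < 0.3633 → exclude; stop.
Optimal diet: C — 1 of 3 types.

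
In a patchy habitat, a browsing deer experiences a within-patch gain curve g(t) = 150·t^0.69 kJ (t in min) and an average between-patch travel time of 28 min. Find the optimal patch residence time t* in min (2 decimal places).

Maximise g(t)/(T+t): set derivative to zero → g'(t)(T+t) = g(t).
g'(t) = 0.69·150·t^-0.31. Setting 0.69·150·t^-0.31 = 150·t^0.69/(28+t) gives 0.69(28+t) = t, so 0.31·t = 0.69×28.
t* = 0.69×28/0.31 = 62.32 min.

62.32 min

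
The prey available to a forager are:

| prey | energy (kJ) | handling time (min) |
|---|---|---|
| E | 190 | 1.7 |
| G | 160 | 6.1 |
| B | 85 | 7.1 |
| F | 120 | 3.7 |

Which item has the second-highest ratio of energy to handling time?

In descending order of E/h:
E: 190/1.7 = 112 kJ/min
F: 120/3.7 = 32.4 kJ/min
G: 160/6.1 = 26.2 kJ/min
B: 85/7.1 = 12 kJ/min

F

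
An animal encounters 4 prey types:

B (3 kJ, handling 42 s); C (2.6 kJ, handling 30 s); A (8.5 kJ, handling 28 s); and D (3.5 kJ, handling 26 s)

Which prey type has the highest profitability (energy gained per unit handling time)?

A

Profitability E/h (kJ/s): B = 3/42 = 0.0714, C = 2.6/30 = 0.0867, A = 8.5/28 = 0.304, D = 3.5/26 = 0.135.
Ranked: A > D > C > B.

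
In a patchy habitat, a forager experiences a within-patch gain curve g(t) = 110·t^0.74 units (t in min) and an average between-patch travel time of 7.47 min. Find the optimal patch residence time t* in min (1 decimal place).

21.3 min

Maximise g(t)/(T+t): set derivative to zero → g'(t)(T+t) = g(t).
g'(t) = 0.74·110·t^-0.26. Setting 0.74·110·t^-0.26 = 110·t^0.74/(7.47+t) gives 0.74(7.47+t) = t, so 0.26·t = 0.74×7.47.
t* = 0.74×7.47/0.26 = 21.26 min.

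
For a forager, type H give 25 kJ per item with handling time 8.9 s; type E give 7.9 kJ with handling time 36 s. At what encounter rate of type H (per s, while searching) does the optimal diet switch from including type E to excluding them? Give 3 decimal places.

At the threshold, the rate on type H alone equals the profitability of type E: λ·25/(1 + λ·8.9) = 7.9/36 = 0.2194.
Rearranging, λ(25 − 0.2194×8.9) = 0.2194, so λ = 0.2194/23.05 = 0.009522 per s.

0.010 per s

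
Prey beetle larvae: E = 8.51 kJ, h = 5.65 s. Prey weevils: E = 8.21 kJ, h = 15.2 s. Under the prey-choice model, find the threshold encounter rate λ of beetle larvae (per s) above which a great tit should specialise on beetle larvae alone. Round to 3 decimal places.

0.099 per s

The zero-one rule: include weevils iff E₂/h₂ > λE₁/(1+λh₁). Equality gives the switch point.
λE₁h₂ = E₂ + λE₂h₁ ⇒ λ = E₂/(E₁h₂ − E₂h₁) = 8.21/(129.4 − 46.39) = 0.09896 per s.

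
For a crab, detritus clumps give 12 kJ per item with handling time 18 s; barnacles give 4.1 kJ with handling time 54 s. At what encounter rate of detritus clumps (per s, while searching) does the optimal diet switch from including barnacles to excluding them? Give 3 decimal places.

0.007 per s

The zero-one rule: include barnacles iff E₂/h₂ > λE₁/(1+λh₁). Equality gives the switch point.
λE₁h₂ = E₂ + λE₂h₁ ⇒ λ = E₂/(E₁h₂ − E₂h₁) = 4.1/(648 − 73.8) = 0.00714 per s.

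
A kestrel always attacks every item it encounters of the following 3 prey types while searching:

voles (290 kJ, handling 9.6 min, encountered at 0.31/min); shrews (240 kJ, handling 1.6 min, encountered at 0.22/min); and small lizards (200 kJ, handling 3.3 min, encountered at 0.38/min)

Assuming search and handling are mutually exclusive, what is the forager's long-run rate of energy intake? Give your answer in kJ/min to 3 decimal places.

39.180 kJ/min

Energy encountered per unit search time: 0.31×290 + 0.22×240 + 0.38×200 = 218.7 kJ/min.
Handling time per unit search time: 0.31×9.6 + 0.22×1.6 + 0.38×3.3 = 4.582.
Rate = 218.7/(1 + 4.582) = 39.18 kJ/min.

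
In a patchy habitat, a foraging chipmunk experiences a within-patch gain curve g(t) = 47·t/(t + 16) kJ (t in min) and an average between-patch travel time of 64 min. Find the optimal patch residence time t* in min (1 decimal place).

By the marginal value theorem, leave when the instantaneous gain rate g'(t) equals the habitat-wide average g(t)/(T + t).
g'(t) = 47·16/(t + 16)². Setting 47·16/(t+16)² = 47t/[(t+16)(64+t)] gives 16(64+t) = t(t+16), so t² = 16×64 = 1024.
t* = √1024 = 32 min.

32.0 min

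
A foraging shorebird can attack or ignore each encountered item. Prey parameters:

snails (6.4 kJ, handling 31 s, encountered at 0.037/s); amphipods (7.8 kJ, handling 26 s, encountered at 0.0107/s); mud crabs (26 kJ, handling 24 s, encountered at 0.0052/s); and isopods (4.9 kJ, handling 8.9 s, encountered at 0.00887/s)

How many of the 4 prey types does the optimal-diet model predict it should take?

4

Rank by E/h (kJ/s): mud crabs 1.08, isopods 0.551, amphipods 0.3, snails 0.206. Include each in turn until the next type's E/h falls below the running intake rate.
Rate on top 1: 0.1202. isopods: 0.551 > 0.1202 → include.
Rate on top 2: 0.1484. amphipods: 0.3 > 0.1484 → include.
Rate on top 3: 0.1769. snails: 0.206 > 0.1769 → include.
Optimal diet: mud crabs, isopods, amphipods, snails — 4 of 4 types.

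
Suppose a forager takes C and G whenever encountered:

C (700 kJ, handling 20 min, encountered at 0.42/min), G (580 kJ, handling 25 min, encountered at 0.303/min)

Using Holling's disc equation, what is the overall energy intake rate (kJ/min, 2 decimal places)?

27.67 kJ/min

Energy encountered per unit search time: 0.42×700 + 0.303×580 = 469.7 kJ/min.
Handling time per unit search time: 0.42×20 + 0.303×25 = 15.98.
Rate = 469.7/(1 + 15.98) = 27.67 kJ/min.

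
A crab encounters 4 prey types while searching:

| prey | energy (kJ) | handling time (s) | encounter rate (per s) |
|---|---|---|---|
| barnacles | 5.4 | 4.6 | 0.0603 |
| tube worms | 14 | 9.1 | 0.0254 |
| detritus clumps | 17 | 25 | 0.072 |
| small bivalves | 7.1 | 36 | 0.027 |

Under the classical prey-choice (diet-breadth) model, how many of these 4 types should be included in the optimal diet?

E/h in descending order: tube worms 1.54, barnacles 1.17, detritus clumps 0.68, small bivalves 0.197 kJ/s. The optimal diet is the largest prefix of this list for which every included type satisfies E_i/h_i > R on the types above it.
Rate on top 1: 0.2888. barnacles: 1.17 > 0.2888 → include.
Rate on top 2: 0.4516. detritus clumps: 0.68 > 0.4516 → include.
Rate on top 3: 0.5759. small bivalves: 0.197 < 0.5759 → exclude; stop.
Optimal diet: tube worms, barnacles, detritus clumps — 3 of 4 types.

3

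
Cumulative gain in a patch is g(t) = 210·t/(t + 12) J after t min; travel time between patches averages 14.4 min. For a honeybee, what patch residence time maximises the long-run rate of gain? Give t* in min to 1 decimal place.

13.1 min

Optimal t* satisfies g'(t*) = g(t*)/(T + t*).
g'(t) = 210·12/(t + 12)². Setting 210·12/(t+12)² = 210t/[(t+12)(14.4+t)] gives 12(14.4+t) = t(t+12), so t² = 12×14.4 = 172.8.
t* = √172.8 = 13.15 min.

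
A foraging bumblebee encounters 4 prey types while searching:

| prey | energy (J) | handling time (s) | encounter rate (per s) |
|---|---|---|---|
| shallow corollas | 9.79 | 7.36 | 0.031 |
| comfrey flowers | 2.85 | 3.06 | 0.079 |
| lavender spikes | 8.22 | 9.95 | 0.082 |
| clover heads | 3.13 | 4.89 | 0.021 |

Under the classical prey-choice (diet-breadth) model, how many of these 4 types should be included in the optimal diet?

Profitabilities (E/h, J/s): shallow corollas 1.33, comfrey flowers 0.931, lavender spikes 0.826, clover heads 0.64. Add prey in this order while the next type's profitability exceeds the intake rate on those already taken.
Rate on top 1: 0.2471. comfrey flowers: 0.931 > 0.2471 → include.
Rate on top 2: 0.3596. lavender spikes: 0.826 > 0.3596 → include.
Rate on top 3: 0.5262. clover heads: 0.64 > 0.5262 → include.
Optimal diet: shallow corollas, comfrey flowers, lavender spikes, clover heads — 4 of 4 types.

4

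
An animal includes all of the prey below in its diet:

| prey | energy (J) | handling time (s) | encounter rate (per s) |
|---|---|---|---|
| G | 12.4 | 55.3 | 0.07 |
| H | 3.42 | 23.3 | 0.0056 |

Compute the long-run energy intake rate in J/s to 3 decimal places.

0.177 J/s

Energy encountered per unit search time: 0.07×12.4 + 0.0056×3.42 = 0.8872 J/s.
Handling time per unit search time: 0.07×55.3 + 0.0056×23.3 = 4.001.
Rate = 0.8872/(1 + 4.001) = 0.1774 J/s.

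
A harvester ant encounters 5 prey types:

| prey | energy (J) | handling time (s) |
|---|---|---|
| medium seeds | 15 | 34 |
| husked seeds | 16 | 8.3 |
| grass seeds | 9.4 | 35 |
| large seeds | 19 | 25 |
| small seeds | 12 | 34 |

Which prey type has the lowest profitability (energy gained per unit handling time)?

grass seeds

Profitability E/h (J/s): medium seeds = 15/34 = 0.441, husked seeds = 16/8.3 = 1.93, grass seeds = 9.4/35 = 0.269, large seeds = 19/25 = 0.76, small seeds = 12/34 = 0.353.
Ranked: husked seeds > large seeds > medium seeds > small seeds > grass seeds.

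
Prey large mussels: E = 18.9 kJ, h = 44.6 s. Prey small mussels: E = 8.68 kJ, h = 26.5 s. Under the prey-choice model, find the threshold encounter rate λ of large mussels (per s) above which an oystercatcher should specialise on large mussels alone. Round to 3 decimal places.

At the threshold, the rate on large mussels alone equals the profitability of small mussels: λ·18.9/(1 + λ·44.6) = 8.68/26.5 = 0.3275.
Rearranging, λ(18.9 − 0.3275×44.6) = 0.3275, so λ = 0.3275/4.291 = 0.07633 per s.

0.076 per s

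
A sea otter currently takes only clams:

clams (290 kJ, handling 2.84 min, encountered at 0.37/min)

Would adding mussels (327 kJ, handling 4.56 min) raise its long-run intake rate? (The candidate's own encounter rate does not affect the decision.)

Yes

Intake rate on the current diet: R = (0.37×290) / (1 + 0.37×2.84) = 107.3/2.051 = 52.32 kJ/min.
Profitability of mussels: 327/4.56 = 71.71 kJ/min.
71.71 > 52.32, so adding mussels raises the average — include it.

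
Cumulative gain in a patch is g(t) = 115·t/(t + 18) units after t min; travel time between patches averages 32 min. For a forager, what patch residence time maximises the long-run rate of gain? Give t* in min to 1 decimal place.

24.0 min

Maximise g(t)/(T+t): set derivative to zero → g'(t)(T+t) = g(t).
g'(t) = 115·18/(t + 18)². Setting 115·18/(t+18)² = 115t/[(t+18)(32+t)] gives 18(32+t) = t(t+18), so t² = 18×32 = 576.
t* = √576 = 24 min.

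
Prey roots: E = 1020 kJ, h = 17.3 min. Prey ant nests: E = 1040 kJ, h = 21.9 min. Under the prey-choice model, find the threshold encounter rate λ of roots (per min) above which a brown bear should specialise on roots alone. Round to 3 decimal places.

0.239 per min

Drop ant nests once their profitability E₂/h₂ falls below the rate achievable on roots alone: E₂/h₂ = λE₁/(1 + λh₁).
Solve for λ: λE₁h₂ = E₂(1 + λh₁) → λ(E₁h₂ − E₂h₁) = E₂ → λ = E₂/(E₁h₂ − E₂h₁).
λ = 1040/(1020×21.9 − 1040×17.3) = 1040/4346 = 0.2393 per min.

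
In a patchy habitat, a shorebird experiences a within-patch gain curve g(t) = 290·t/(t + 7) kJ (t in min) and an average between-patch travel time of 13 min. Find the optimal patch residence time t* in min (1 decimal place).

Maximise g(t)/(T+t): set derivative to zero → g'(t)(T+t) = g(t).
g'(t) = 290·7/(t + 7)². Setting 290·7/(t+7)² = 290t/[(t+7)(13+t)] gives 7(13+t) = t(t+7), so t² = 7×13 = 91.
t* = √91 = 9.539 min.

9.5 min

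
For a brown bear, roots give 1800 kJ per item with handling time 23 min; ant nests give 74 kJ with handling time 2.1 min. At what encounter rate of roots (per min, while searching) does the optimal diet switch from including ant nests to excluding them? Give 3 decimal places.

At the threshold, the rate on roots alone equals the profitability of ant nests: λ·1800/(1 + λ·23) = 74/2.1 = 35.24.
Rearranging, λ(1800 − 35.24×23) = 35.24, so λ = 35.24/989.5 = 0.03561 per min.

0.036 per min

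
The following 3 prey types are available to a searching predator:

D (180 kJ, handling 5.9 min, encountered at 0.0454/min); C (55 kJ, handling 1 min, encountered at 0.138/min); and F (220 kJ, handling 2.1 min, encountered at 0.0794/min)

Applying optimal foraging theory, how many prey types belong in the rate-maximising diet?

Rank by E/h (kJ/min): F 105, C 55, D 30.5. Include each in turn until the next type's E/h falls below the running intake rate.
Rate on top 1: 14.97. C: 55 > 14.97 → include.
Rate on top 2: 19.21. D: 30.5 > 19.21 → include.
Optimal diet: F, C, D — 3 of 3 types.

3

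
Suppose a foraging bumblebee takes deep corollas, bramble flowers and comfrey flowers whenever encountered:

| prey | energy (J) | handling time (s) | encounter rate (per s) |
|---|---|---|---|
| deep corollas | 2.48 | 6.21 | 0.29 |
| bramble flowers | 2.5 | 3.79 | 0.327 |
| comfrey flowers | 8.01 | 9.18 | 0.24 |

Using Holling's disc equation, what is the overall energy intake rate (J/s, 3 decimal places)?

0.554 J/s

R = (0.29×2.48 + 0.327×2.5 + 0.24×8.01) / (1 + 0.29×6.21 + 0.327×3.79 + 0.24×9.18) = 3.459/6.243 = 0.554 J/s.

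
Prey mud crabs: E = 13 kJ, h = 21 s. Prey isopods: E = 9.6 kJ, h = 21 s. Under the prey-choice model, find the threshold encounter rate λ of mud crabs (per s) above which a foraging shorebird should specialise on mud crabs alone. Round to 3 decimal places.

0.134 per s

The zero-one rule: include isopods iff E₂/h₂ > λE₁/(1+λh₁). Equality gives the switch point.
λE₁h₂ = E₂ + λE₂h₁ ⇒ λ = E₂/(E₁h₂ − E₂h₁) = 9.6/(273 − 201.6) = 0.1345 per s.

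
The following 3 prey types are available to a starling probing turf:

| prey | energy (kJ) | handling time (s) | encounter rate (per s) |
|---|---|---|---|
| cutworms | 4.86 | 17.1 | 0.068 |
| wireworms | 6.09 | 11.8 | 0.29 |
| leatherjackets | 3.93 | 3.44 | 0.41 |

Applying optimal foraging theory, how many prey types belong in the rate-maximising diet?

E/h in descending order: leatherjackets 1.14, wireworms 0.516, cutworms 0.284 kJ/s. The optimal diet is the largest prefix of this list for which every included type satisfies E_i/h_i > R on the types above it.
Rate on top 1: 0.6685. wireworms: 0.516 < 0.6685 → exclude; stop.
Optimal diet: leatherjackets — 1 of 3 types.

1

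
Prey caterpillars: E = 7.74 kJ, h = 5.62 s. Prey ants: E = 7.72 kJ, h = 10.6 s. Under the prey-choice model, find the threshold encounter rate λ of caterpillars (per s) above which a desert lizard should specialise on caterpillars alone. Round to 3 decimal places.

0.200 per s

Drop ants once their profitability E₂/h₂ falls below the rate achievable on caterpillars alone: E₂/h₂ = λE₁/(1 + λh₁).
Solve for λ: λE₁h₂ = E₂(1 + λh₁) → λ(E₁h₂ − E₂h₁) = E₂ → λ = E₂/(E₁h₂ − E₂h₁).
λ = 7.72/(7.74×10.6 − 7.72×5.62) = 7.72/38.66 = 0.1997 per s.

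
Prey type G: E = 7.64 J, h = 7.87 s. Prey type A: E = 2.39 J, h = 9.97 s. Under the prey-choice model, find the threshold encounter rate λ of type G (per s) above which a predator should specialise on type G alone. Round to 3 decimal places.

0.042 per s

The zero-one rule: include type A iff E₂/h₂ > λE₁/(1+λh₁). Equality gives the switch point.
λE₁h₂ = E₂ + λE₂h₁ ⇒ λ = E₂/(E₁h₂ − E₂h₁) = 2.39/(76.17 − 18.81) = 0.04167 per s.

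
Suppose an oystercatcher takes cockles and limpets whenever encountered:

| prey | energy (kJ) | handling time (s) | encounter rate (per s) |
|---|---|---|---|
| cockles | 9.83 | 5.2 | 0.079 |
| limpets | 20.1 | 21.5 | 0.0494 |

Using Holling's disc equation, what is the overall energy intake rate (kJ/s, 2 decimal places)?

R = Σλ_iE_i / (1 + Σλ_ih_i)
Numerator: 0.079×9.83 + 0.0494×20.1 = 1.77
Denominator: 1 + 0.079×5.2 + 0.0494×21.5 = 2.473
R = 1.77/2.473 = 0.7156 kJ/s

0.72 kJ/s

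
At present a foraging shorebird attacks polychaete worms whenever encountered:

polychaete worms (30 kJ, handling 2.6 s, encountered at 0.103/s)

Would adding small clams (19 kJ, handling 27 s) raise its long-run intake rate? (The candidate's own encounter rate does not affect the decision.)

Current rate: (0.103×30)/(1 + 0.103×2.6) = 2.437 kJ/s.
small clams: E/h = 19/27 = 0.7037 kJ/s.
0.7037 < 2.437, so adding small clams would lower the average — exclude it.

No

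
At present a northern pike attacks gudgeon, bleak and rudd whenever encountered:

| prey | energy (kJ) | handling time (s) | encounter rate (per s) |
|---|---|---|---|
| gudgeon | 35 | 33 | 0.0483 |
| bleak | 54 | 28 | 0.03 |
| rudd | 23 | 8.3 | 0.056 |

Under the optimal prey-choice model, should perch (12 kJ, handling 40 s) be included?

No

Intake rate on the current diet: R = (0.0483×35 + 0.03×54 + 0.056×23) / (1 + 0.0483×33 + 0.03×28 + 0.056×8.3) = 4.598/3.899 = 1.179 kJ/s.
Profitability of perch: 12/40 = 0.3 kJ/s.
Since 0.3 < R, time spent handling perch is better spent searching.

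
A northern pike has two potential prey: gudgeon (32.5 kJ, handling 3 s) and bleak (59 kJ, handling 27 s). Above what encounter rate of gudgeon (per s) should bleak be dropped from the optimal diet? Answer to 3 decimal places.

Drop bleak once their profitability E₂/h₂ falls below the rate achievable on gudgeon alone: E₂/h₂ = λE₁/(1 + λh₁).
Solve for λ: λE₁h₂ = E₂(1 + λh₁) → λ(E₁h₂ − E₂h₁) = E₂ → λ = E₂/(E₁h₂ − E₂h₁).
λ = 59/(32.5×27 − 59×3) = 59/700.5 = 0.08423 per s.

0.084 per s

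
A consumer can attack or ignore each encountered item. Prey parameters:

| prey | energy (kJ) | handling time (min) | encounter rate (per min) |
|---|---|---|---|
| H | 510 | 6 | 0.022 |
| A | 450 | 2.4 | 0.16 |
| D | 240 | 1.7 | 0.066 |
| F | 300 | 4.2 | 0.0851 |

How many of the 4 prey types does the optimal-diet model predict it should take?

Profitabilities (E/h, kJ/min): A 188, D 141, H 85, F 71.4. Add prey in this order while the next type's profitability exceeds the intake rate on those already taken.
Rate on top 1: 52.02. D: 141 > 52.02 → include.
Rate on top 2: 58.71. H: 85 > 58.71 → include.
Rate on top 3: 60.84. F: 71.4 > 60.84 → include.
Optimal diet: A, D, H, F — 4 of 4 types.

4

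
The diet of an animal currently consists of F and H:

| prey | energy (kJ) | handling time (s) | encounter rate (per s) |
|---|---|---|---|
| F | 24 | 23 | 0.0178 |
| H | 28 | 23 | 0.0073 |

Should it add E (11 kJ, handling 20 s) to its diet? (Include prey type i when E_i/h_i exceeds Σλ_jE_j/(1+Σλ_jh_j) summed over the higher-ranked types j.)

On F and H alone, R = ΣλE/(1+Σλh) = 0.6316/1.577 = 0.4004 kJ/s.
Profitability of E: 11/20 = 0.55 kJ/s.
Since 0.55 > R, including E increases the long-run rate.

Yes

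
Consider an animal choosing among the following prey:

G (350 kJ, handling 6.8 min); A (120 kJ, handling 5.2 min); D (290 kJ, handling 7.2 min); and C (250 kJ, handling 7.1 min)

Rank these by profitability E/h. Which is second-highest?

Profitability E/h (kJ/min): G = 350/6.8 = 51.5, A = 120/5.2 = 23.1, D = 290/7.2 = 40.3, C = 250/7.1 = 35.2.
Ranked: G > D > C > A.

D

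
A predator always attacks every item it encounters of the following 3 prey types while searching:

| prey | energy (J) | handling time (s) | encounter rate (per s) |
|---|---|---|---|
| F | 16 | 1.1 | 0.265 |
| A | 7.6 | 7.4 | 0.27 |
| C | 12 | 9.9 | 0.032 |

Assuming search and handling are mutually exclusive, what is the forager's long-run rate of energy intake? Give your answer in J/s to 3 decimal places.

Energy encountered per unit search time: 0.265×16 + 0.27×7.6 + 0.032×12 = 6.676 J/s.
Handling time per unit search time: 0.265×1.1 + 0.27×7.4 + 0.032×9.9 = 2.606.
Rate = 6.676/(1 + 2.606) = 1.851 J/s.

1.851 J/s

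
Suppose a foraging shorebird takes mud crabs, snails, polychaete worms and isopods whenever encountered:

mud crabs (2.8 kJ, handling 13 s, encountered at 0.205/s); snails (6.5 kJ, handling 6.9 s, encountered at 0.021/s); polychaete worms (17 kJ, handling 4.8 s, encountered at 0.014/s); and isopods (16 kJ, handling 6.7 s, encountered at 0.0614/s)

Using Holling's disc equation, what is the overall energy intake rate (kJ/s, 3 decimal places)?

0.450 kJ/s

Energy encountered per unit search time: 0.205×2.8 + 0.021×6.5 + 0.014×17 + 0.0614×16 = 1.931 kJ/s.
Handling time per unit search time: 0.205×13 + 0.021×6.9 + 0.014×4.8 + 0.0614×6.7 = 3.288.
Rate = 1.931/(1 + 3.288) = 0.4503 kJ/s.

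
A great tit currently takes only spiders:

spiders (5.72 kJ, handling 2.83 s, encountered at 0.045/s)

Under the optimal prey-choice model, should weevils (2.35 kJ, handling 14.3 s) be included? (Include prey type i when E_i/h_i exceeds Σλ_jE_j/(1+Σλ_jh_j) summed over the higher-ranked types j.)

On spiders alone, R = ΣλE/(1+Σλh) = 0.2574/1.127 = 0.2283 kJ/s.
Profitability of weevils: 2.35/14.3 = 0.1643 kJ/s.
Since 0.1643 < R, time spent handling weevils is better spent searching.

No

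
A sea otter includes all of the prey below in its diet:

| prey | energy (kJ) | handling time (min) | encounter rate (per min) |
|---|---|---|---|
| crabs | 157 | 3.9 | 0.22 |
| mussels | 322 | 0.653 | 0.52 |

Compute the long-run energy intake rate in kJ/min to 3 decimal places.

91.911 kJ/min

R = (0.22×157 + 0.52×322) / (1 + 0.22×3.9 + 0.52×0.653) = 202/2.198 = 91.91 kJ/min.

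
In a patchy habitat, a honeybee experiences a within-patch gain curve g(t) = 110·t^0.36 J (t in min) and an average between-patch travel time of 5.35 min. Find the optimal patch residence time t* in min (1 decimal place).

3.0 min

Optimal t* satisfies g'(t*) = g(t*)/(T + t*).
g'(t) = 0.36·110·t^-0.64. Setting 0.36·110·t^-0.64 = 110·t^0.36/(5.35+t) gives 0.36(5.35+t) = t, so 0.64·t = 0.36×5.35.
t* = 0.36×5.35/0.64 = 3.009 min.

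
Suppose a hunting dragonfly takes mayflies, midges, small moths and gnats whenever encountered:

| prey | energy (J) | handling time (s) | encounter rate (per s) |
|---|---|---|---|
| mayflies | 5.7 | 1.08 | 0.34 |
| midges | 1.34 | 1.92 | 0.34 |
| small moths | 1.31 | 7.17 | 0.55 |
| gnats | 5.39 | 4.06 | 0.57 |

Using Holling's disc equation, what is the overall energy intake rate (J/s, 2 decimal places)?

Energy encountered per unit search time: 0.34×5.7 + 0.34×1.34 + 0.55×1.31 + 0.57×5.39 = 6.186 J/s.
Handling time per unit search time: 0.34×1.08 + 0.34×1.92 + 0.55×7.17 + 0.57×4.06 = 7.278.
Rate = 6.186/(1 + 7.278) = 0.7474 J/s.

0.75 J/s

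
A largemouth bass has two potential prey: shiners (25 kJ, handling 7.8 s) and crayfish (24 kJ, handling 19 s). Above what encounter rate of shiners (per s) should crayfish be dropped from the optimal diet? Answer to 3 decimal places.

Drop crayfish once their profitability E₂/h₂ falls below the rate achievable on shiners alone: E₂/h₂ = λE₁/(1 + λh₁).
Solve for λ: λE₁h₂ = E₂(1 + λh₁) → λ(E₁h₂ − E₂h₁) = E₂ → λ = E₂/(E₁h₂ − E₂h₁).
λ = 24/(25×19 − 24×7.8) = 24/287.8 = 0.08339 per s.

0.083 per s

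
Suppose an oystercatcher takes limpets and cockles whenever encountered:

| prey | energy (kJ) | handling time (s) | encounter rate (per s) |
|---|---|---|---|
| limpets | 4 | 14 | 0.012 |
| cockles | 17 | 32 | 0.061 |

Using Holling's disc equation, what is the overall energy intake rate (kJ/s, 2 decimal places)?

0.35 kJ/s

R = Σλ_iE_i / (1 + Σλ_ih_i)
Numerator: 0.012×4 + 0.061×17 = 1.085
Denominator: 1 + 0.012×14 + 0.061×32 = 3.12
R = 1.085/3.12 = 0.3478 kJ/s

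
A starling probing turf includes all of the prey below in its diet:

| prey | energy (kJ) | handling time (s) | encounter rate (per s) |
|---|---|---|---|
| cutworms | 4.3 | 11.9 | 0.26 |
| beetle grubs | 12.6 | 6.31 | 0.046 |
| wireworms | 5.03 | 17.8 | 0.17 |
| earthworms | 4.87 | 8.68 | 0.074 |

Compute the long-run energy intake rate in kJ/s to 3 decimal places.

0.362 kJ/s

R = (0.26×4.3 + 0.046×12.6 + 0.17×5.03 + 0.074×4.87) / (1 + 0.26×11.9 + 0.046×6.31 + 0.17×17.8 + 0.074×8.68) = 2.913/8.053 = 0.3618 kJ/s.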